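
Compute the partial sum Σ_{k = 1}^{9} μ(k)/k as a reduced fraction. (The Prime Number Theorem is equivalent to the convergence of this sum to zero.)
Σ μ(k)/k = -1/105

Values of μ(k) for 1 ≤ k ≤ 9: μ(1) = 1, μ(2) = -1, μ(3) = -1, μ(5) = -1, μ(6) = 1, μ(7) = -1, with μ = 0 on non-squarefree integers. Summing μ(k)/k for k where μ(k) ≠ 0 gives -1/105 ≈ -0.0095. (PNT ⟺ this sum → 0 as n → ∞.)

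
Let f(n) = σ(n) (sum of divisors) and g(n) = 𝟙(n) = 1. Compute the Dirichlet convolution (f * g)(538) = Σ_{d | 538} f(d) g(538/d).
(σ * 𝟙)(538) = 1084

Divisors of 538: [1, 2, 269, 538]. For each d | 538:
  d = 1: σ(1) · 𝟙(538/1) = 1 · 1 = 1
  d = 2: σ(2) · 𝟙(538/2) = 3 · 1 = 3
  d = 269: σ(269) · 𝟙(538/269) = 270 · 1 = 270
  d = 538: σ(538) · 𝟙(538/538) = 810 · 1 = 810
Summing: (σ * 𝟙)(538) = 1 + 3 + 270 + 810 = 1084.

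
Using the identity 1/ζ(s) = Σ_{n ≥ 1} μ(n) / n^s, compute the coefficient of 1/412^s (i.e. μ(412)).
μ(412) = 0

Factor n = 412 = 2^2 · 103. μ(n) = 0 if any exponent ≥ 2 (not squarefree); otherwise μ(n) = (−1)^{ω(n)} where ω(n) is the number of distinct prime factors. Applying: μ(412) = 0.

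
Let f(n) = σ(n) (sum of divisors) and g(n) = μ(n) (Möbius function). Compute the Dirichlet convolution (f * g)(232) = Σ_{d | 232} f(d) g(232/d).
(σ * μ)(232) = 232

Divisors of 232: [1, 2, 4, 8, 29, 58, 116, 232]. For each d | 232:
  d = 1: σ(1) · μ(232/1) = 1 · 0 = 0
  d = 2: σ(2) · μ(232/2) = 3 · 0 = 0
  d = 4: σ(4) · μ(232/4) = 7 · 1 = 7
  d = 8: σ(8) · μ(232/8) = 15 · -1 = -15
  d = 29: σ(29) · μ(232/29) = 30 · 0 = 0
  d = 58: σ(58) · μ(232/58) = 90 · 0 = 0
  d = 116: σ(116) · μ(232/116) = 210 · -1 = -210
  d = 232: σ(232) · μ(232/232) = 450 · 1 = 450
Summing: (σ * μ)(232) = 0 + 0 + 7 + -15 + 0 + 0 + -210 + 450 = 232.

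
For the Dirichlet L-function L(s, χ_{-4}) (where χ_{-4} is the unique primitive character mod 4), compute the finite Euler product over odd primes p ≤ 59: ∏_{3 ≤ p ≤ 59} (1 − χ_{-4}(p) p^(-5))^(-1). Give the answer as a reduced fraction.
∏ = 34538337851474581952741276429072842761309710837968927162241490274877420523772051911439/34671551917835326033172056215145617687895117707924911462190255983143219500310572564480

The odd primes p ≤ 59 are [3, 5, 7, 11, 13, 17, 19, 23, 29, 31, 37, 41, 43, 47, 53, 59]. For each, χ(p) = 1 if p ≡ 1 mod 4, χ(p) = −1 if p ≡ 3 mod 4. Taking (1 − χ(p)/p^5)^(-1) = p^5/(p^5 − χ(p)): (1 − (-1)/3^5)^(-1) · (1 − (1)/5^5)^(-1) · (1 − (-1)/7^5)^(-1) · (1 − (-1)/11^5)^(-1) · (1 − (1)/13^5)^(-1) · (1 − (1)/17^5)^(-1) · (1 − (-1)/19^5)^(-1) · (1 − (-1)/23^5)^(-1) · (1 − (1)/29^5)^(-1) · (1 − (-1)/31^5)^(-1) · (1 − (1)/37^5)^(-1) · (1 − (1)/41^5)^(-1) · (1 − (-1)/43^5)^(-1) · (1 − (-1)/47^5)^(-1) · (1 − (1)/53^5)^(-1) · (1 − (-1)/59^5)^(-1) = 34538337851474581952741276429072842761309710837968927162241490274877420523772051911439/34671551917835326033172056215145617687895117707924911462190255983143219500310572564480.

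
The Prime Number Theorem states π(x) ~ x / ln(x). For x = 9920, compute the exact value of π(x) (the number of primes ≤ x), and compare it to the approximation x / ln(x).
π(9920) = 1222;  x/ln(x) ≈ 1077.99;  relative error ≈ 11.78%.

Directly count primes up to 9920: π(9920) = 1222. The PNT approximation gives 9920/ln(9920) ≈ 9920/9.20231 ≈ 1077.99. Relative error (π(x) − x/ln(x)) / π(x) ≈ 11.78%; the approximation is known to undercount slightly (Li(x) is a better estimate).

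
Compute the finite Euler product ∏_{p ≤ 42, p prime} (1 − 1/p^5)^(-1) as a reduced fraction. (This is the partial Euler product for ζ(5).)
∏ = 74875808585870055616502751635850749659928795918147986481/72209283302841655787041441691786569299878431940565073920

The primes p ≤ 42 are [2, 3, 5, 7, 11, 13, 17, 19, 23, 29, 31, 37, 41]. For each prime, (1 − 1/p^5)^(-1) = p^5 / (p^5 − 1). The product is (1 − 1/2^5)^(-1), (1 − 1/3^5)^(-1), (1 − 1/5^5)^(-1), (1 − 1/7^5)^(-1), (1 − 1/11^5)^(-1), (1 − 1/13^5)^(-1), (1 − 1/17^5)^(-1), (1 − 1/19^5)^(-1), (1 − 1/23^5)^(-1), (1 − 1/29^5)^(-1), (1 − 1/31^5)^(-1), (1 − 1/37^5)^(-1), (1 − 1/41^5)^(-1) = ∏ p^5 / (p^5 − 1) = 74875808585870055616502751635850749659928795918147986481/72209283302841655787041441691786569299878431940565073920.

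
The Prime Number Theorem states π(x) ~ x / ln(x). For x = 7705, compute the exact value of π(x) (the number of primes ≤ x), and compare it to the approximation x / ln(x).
π(7705) = 978;  x/ln(x) ≈ 860.93;  relative error ≈ 11.97%.

Directly count primes up to 7705: π(7705) = 978. The PNT approximation gives 7705/ln(7705) ≈ 7705/8.94962 ≈ 860.93. Relative error (π(x) − x/ln(x)) / π(x) ≈ 11.97%; the approximation is known to undercount slightly (Li(x) is a better estimate).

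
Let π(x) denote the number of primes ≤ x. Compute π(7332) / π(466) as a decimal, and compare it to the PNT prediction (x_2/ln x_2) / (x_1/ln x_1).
π(7332)/π(466) = 934/90 ≈ 10.3778;  PNT prediction ≈ 10.8620.

π(466) = 90 and π(7332) = 934, so π(7332)/π(466) ≈ 10.3778. The PNT-predicted ratio is (7332/ln(7332)) / (466/ln(466)) ≈ 10.8620. The two agree to within a few percent, as expected.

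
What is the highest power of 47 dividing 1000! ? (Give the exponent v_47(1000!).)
v_47(1000!) = 21

Legendre's formula: v_p(n!) = Σ_{k ≥ 1} ⌊n / p^k⌋. For p = 47, n = 1000, the terms are:
  ⌊1000/47^1⌋ = ⌊1000/47⌋ = 21
(the next term ⌊1000/47^2⌋ = 0, terminating the sum). Summing: v_47(1000!) = 21 = 21.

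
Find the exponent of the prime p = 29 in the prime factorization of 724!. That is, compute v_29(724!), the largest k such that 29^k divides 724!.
v_29(724!) = 24

Legendre's formula: v_p(n!) = Σ_{k ≥ 1} ⌊n / p^k⌋. For p = 29, n = 724, the terms are:
  ⌊724/29^1⌋ = ⌊724/29⌋ = 24
(the next term ⌊724/29^2⌋ = 0, terminating the sum). Summing: v_29(724!) = 24 = 24.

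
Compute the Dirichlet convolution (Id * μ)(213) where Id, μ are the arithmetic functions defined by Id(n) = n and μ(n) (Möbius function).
(Id * μ)(213) = 140

Divisors of 213: [1, 3, 71, 213]. For each d | 213:
  d = 1: Id(1) · μ(213/1) = 1 · 1 = 1
  d = 3: Id(3) · μ(213/3) = 3 · -1 = -3
  d = 71: Id(71) · μ(213/71) = 71 · -1 = -71
  d = 213: Id(213) · μ(213/213) = 213 · 1 = 213
Summing: (Id * μ)(213) = 1 + -3 + -71 + 213 = 140.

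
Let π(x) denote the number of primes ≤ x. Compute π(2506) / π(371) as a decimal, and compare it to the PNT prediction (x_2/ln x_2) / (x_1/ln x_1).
π(2506)/π(371) = 368/73 ≈ 5.0411;  PNT prediction ≈ 5.1061.

π(371) = 73 and π(2506) = 368, so π(2506)/π(371) ≈ 5.0411. The PNT-predicted ratio is (2506/ln(2506)) / (371/ln(371)) ≈ 5.1061. The two agree to within a few percent, as expected.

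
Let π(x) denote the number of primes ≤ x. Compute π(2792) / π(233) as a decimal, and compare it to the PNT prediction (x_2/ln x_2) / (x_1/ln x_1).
π(2792)/π(233) = 406/51 ≈ 7.9608;  PNT prediction ≈ 8.2322.

π(233) = 51 and π(2792) = 406, so π(2792)/π(233) ≈ 7.9608. The PNT-predicted ratio is (2792/ln(2792)) / (233/ln(233)) ≈ 8.2322. The two agree to within a few percent, as expected.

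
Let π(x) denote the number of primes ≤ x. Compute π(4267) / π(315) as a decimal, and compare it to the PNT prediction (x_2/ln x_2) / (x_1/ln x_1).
π(4267)/π(315) = 585/65 ≈ 9.0000;  PNT prediction ≈ 9.3226.

π(315) = 65 and π(4267) = 585, so π(4267)/π(315) ≈ 9.0000. The PNT-predicted ratio is (4267/ln(4267)) / (315/ln(315)) ≈ 9.3226. The two agree to within a few percent, as expected.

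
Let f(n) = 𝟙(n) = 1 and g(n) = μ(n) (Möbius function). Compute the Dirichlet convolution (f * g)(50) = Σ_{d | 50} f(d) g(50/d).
(𝟙 * μ)(50) = 0

Divisors of 50: [1, 2, 5, 10, 25, 50]. For each d | 50:
  d = 1: 𝟙(1) · μ(50/1) = 1 · 0 = 0
  d = 2: 𝟙(2) · μ(50/2) = 1 · 0 = 0
  d = 5: 𝟙(5) · μ(50/5) = 1 · 1 = 1
  d = 10: 𝟙(10) · μ(50/10) = 1 · -1 = -1
  d = 25: 𝟙(25) · μ(50/25) = 1 · -1 = -1
  d = 50: 𝟙(50) · μ(50/50) = 1 · 1 = 1
Summing: (𝟙 * μ)(50) = 0 + 0 + 1 + -1 + -1 + 1 = 0.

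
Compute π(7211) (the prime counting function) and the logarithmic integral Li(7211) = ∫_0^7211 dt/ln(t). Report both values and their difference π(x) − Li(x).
π(7211) = 921;  Li(7211) ≈ 938.12;  π(x) − Li(x) ≈ -17.12.

Direct count of primes ≤ 7211 gives π(7211) = 921. Numerical evaluation of the logarithmic integral gives Li(7211) ≈ 938.12. The difference π(x) − Li(x) ≈ -17.12 is typically negative for small/moderate x (Li(x) overestimates), though Littlewood's theorem shows this sign changes infinitely often.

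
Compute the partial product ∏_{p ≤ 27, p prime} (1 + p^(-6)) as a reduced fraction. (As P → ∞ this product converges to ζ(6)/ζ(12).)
∏ = 1528148900144746288585670319214284020/1502467574555591484127420211226932553

The primes p ≤ 27 are [2, 3, 5, 7, 11, 13, 17, 19, 23]. For each, (1 + 1/p^6) = (p^6 + 1)/p^6. Multiplying these fractions over p ∈ [2, 3, 5, 7, 11, 13, 17, 19, 23] gives 1528148900144746288585670319214284020/1502467574555591484127420211226932553. (In the limit P → ∞ this tends to ζ(6)/ζ(12).)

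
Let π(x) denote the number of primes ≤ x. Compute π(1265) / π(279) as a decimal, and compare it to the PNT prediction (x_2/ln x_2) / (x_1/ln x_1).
π(1265)/π(279) = 205/59 ≈ 3.4746;  PNT prediction ≈ 3.5745.

π(279) = 59 and π(1265) = 205, so π(1265)/π(279) ≈ 3.4746. The PNT-predicted ratio is (1265/ln(1265)) / (279/ln(279)) ≈ 3.5745. The two agree to within a few percent, as expected.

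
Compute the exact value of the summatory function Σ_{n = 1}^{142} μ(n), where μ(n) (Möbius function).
Σ_{n ≤ 142} μ(n) = -2

Compute μ(n) for each 1 ≤ n ≤ 142: μ(1) = 1, μ(2) = -1, μ(3) = -1, μ(4) = 0, μ(5) = -1, μ(6) = 1, μ(7) = -1, μ(8) = 0, μ(9) = 0, μ(10) = 1, μ(11) = -1, μ(12) = 0, μ(13) = -1, μ(14) = 1, μ(15) = 1, μ(16) = 0, μ(17) = -1, μ(18) = 0, μ(19) = -1, μ(20) = 0, μ(21) = 1, μ(22) = 1, μ(23) = -1, μ(24) = 0, μ(25) = 0, μ(26) = 1, μ(27) = 0, μ(28) = 0, μ(29) = -1, μ(30) = -1, μ(31) = -1, μ(32) = 0, μ(33) = 1, μ(34) = 1, μ(35) = 1, μ(36) = 0, μ(37) = -1, μ(38) = 1, μ(39) = 1, μ(40) = 0, μ(41) = -1, μ(42) = -1, μ(43) = -1, μ(44) = 0, μ(45) = 0, μ(46) = 1, μ(47) = -1, μ(48) = 0, μ(49) = 0, μ(50) = 0, μ(51) = 1, μ(52) = 0, μ(53) = -1, μ(54) = 0, μ(55) = 1, μ(56) = 0, μ(57) = 1, μ(58) = 1, μ(59) = -1, μ(60) = 0, μ(61) = -1, μ(62) = 1, μ(63) = 0, μ(64) = 0, μ(65) = 1, μ(66) = -1, μ(67) = -1, μ(68) = 0, μ(69) = 1, μ(70) = -1, μ(71) = -1, μ(72) = 0, μ(73) = -1, μ(74) = 1, μ(75) = 0, μ(76) = 0, μ(77) = 1, μ(78) = -1, μ(79) = -1, μ(80) = 0, μ(81) = 0, μ(82) = 1, μ(83) = -1, μ(84) = 0, μ(85) = 1, μ(86) = 1, μ(87) = 1, μ(88) = 0, μ(89) = -1, μ(90) = 0, μ(91) = 1, μ(92) = 0, μ(93) = 1, μ(94) = 1, μ(95) = 1, μ(96) = 0, μ(97) = -1, μ(98) = 0, μ(99) = 0, μ(100) = 0, μ(101) = -1, μ(102) = -1, μ(103) = -1, μ(104) = 0, μ(105) = -1, μ(106) = 1, μ(107) = -1, μ(108) = 0, μ(109) = -1, μ(110) = -1, μ(111) = 1, μ(112) = 0, μ(113) = -1, μ(114) = -1, μ(115) = 1, μ(116) = 0, μ(117) = 0, μ(118) = 1, μ(119) = 1, μ(120) = 0, μ(121) = 0, μ(122) = 1, μ(123) = 1, μ(124) = 0, μ(125) = 0, μ(126) = 0, μ(127) = -1, μ(128) = 0, μ(129) = 1, μ(130) = -1, μ(131) = -1, μ(132) = 0, μ(133) = 1, μ(134) = 1, μ(135) = 0, μ(136) = 0, μ(137) = -1, μ(138) = -1, μ(139) = -1, μ(140) = 0, μ(141) = 1, μ(142) = 1. Summing all 142 values: -2. (Mertens function M(x) = Σ_{n ≤ x} μ(n); on average M(x) should be small (PNT ⟺ M(x) = o(x)).)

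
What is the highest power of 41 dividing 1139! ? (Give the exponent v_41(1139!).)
v_41(1139!) = 27

Legendre's formula: v_p(n!) = Σ_{k ≥ 1} ⌊n / p^k⌋. For p = 41, n = 1139, the terms are:
  ⌊1139/41^1⌋ = ⌊1139/41⌋ = 27
(the next term ⌊1139/41^2⌋ = 0, terminating the sum). Summing: v_41(1139!) = 27 = 27.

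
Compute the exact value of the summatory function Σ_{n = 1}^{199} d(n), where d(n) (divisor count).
Σ_{n ≤ 199} d(n) = 1086

Compute d(n) for each 1 ≤ n ≤ 199: d(1) = 1, d(2) = 2, d(3) = 2, d(4) = 3, d(5) = 2, d(6) = 4, d(7) = 2, d(8) = 4, d(9) = 3, d(10) = 4, d(11) = 2, d(12) = 6, d(13) = 2, d(14) = 4, d(15) = 4, d(16) = 5, d(17) = 2, d(18) = 6, d(19) = 2, d(20) = 6, d(21) = 4, d(22) = 4, d(23) = 2, d(24) = 8, d(25) = 3, d(26) = 4, d(27) = 4, d(28) = 6, d(29) = 2, d(30) = 8, d(31) = 2, d(32) = 6, d(33) = 4, d(34) = 4, d(35) = 4, d(36) = 9, d(37) = 2, d(38) = 4, d(39) = 4, d(40) = 8, d(41) = 2, d(42) = 8, d(43) = 2, d(44) = 6, d(45) = 6, d(46) = 4, d(47) = 2, d(48) = 10, d(49) = 3, d(50) = 6, d(51) = 4, d(52) = 6, d(53) = 2, d(54) = 8, d(55) = 4, d(56) = 8, d(57) = 4, d(58) = 4, d(59) = 2, d(60) = 12, d(61) = 2, d(62) = 4, d(63) = 6, d(64) = 7, d(65) = 4, d(66) = 8, d(67) = 2, d(68) = 6, d(69) = 4, d(70) = 8, d(71) = 2, d(72) = 12, d(73) = 2, d(74) = 4, d(75) = 6, d(76) = 6, d(77) = 4, d(78) = 8, d(79) = 2, d(80) = 10, d(81) = 5, d(82) = 4, d(83) = 2, d(84) = 12, d(85) = 4, d(86) = 4, d(87) = 4, d(88) = 8, d(89) = 2, d(90) = 12, d(91) = 4, d(92) = 6, d(93) = 4, d(94) = 4, d(95) = 4, d(96) = 12, d(97) = 2, d(98) = 6, d(99) = 6, d(100) = 9, d(101) = 2, d(102) = 8, d(103) = 2, d(104) = 8, d(105) = 8, d(106) = 4, d(107) = 2, d(108) = 12, d(109) = 2, d(110) = 8, d(111) = 4, d(112) = 10, d(113) = 2, d(114) = 8, d(115) = 4, d(116) = 6, d(117) = 6, d(118) = 4, d(119) = 4, d(120) = 16, d(121) = 3, d(122) = 4, d(123) = 4, d(124) = 6, d(125) = 4, d(126) = 12, d(127) = 2, d(128) = 8, d(129) = 4, d(130) = 8, d(131) = 2, d(132) = 12, d(133) = 4, d(134) = 4, d(135) = 8, d(136) = 8, d(137) = 2, d(138) = 8, d(139) = 2, d(140) = 12, d(141) = 4, d(142) = 4, d(143) = 4, d(144) = 15, d(145) = 4, d(146) = 4, d(147) = 6, d(148) = 6, d(149) = 2, d(150) = 12, d(151) = 2, d(152) = 8, d(153) = 6, d(154) = 8, d(155) = 4, d(156) = 12, d(157) = 2, d(158) = 4, d(159) = 4, d(160) = 12, d(161) = 4, d(162) = 10, d(163) = 2, d(164) = 6, d(165) = 8, d(166) = 4, d(167) = 2, d(168) = 16, d(169) = 3, d(170) = 8, d(171) = 6, d(172) = 6, d(173) = 2, d(174) = 8, d(175) = 6, d(176) = 10, d(177) = 4, d(178) = 4, d(179) = 2, d(180) = 18, d(181) = 2, d(182) = 8, d(183) = 4, d(184) = 8, d(185) = 4, d(186) = 8, d(187) = 4, d(188) = 6, d(189) = 8, d(190) = 8, d(191) = 2, d(192) = 14, d(193) = 2, d(194) = 4, d(195) = 8, d(196) = 9, d(197) = 2, d(198) = 12, d(199) = 2. Summing all 199 values: 1086. (Dirichlet's divisor formula: Σ_{n ≤ x} d(n) = x ln(x) + (2γ − 1) x + O(√x). For x = 199, the asymptotic estimate is ≈ 1084.10.)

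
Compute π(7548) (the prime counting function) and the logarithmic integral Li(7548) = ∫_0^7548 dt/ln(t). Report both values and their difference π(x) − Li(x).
π(7548) = 957;  Li(7548) ≈ 975.96;  π(x) − Li(x) ≈ -18.96.

Direct count of primes ≤ 7548 gives π(7548) = 957. Numerical evaluation of the logarithmic integral gives Li(7548) ≈ 975.96. The difference π(x) − Li(x) ≈ -18.96 is typically negative for small/moderate x (Li(x) overestimates), though Littlewood's theorem shows this sign changes infinitely often.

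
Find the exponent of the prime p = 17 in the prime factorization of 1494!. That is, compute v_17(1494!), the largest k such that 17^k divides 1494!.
v_17(1494!) = 92

Legendre's formula: v_p(n!) = Σ_{k ≥ 1} ⌊n / p^k⌋. For p = 17, n = 1494, the terms are:
  ⌊1494/17^1⌋ = ⌊1494/17⌋ = 87
  ⌊1494/17^2⌋ = ⌊1494/289⌋ = 5
(the next term ⌊1494/17^3⌋ = 0, terminating the sum). Summing: v_17(1494!) = 87 + 5 = 92.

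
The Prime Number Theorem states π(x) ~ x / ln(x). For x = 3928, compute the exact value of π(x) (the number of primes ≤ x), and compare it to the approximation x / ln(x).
π(3928) = 544;  x/ln(x) ≈ 474.63;  relative error ≈ 12.75%.

Directly count primes up to 3928: π(3928) = 544. The PNT approximation gives 3928/ln(3928) ≈ 3928/8.27589 ≈ 474.63. Relative error (π(x) − x/ln(x)) / π(x) ≈ 12.75%; the approximation is known to undercount slightly (Li(x) is a better estimate).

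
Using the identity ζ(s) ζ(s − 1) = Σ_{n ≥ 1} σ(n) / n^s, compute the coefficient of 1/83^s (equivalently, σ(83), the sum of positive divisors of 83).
σ(83) = 84

In the product (Σ m^0/m^s)(Σ k / k^s) = Σ (Σ_{d | n} d) / n^s, the coefficient of 1/n^s is σ(n) = Σ_{d | n} d. For n = 83, divisors are [1, 83]; summing: σ(83) = 84.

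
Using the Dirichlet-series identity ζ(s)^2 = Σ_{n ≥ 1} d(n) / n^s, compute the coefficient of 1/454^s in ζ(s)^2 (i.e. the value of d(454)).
d(454) = 4

ζ(s)^2 = (Σ 1/m^s)(Σ 1/k^s). The coefficient of 1/n^s in the product is the number of ordered pairs (m, k) with mk = n, which equals d(n). For n = 454, divisors are [1, 2, 227, 454], so d(454) = 4.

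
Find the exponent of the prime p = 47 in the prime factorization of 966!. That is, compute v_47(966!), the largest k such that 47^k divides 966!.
v_47(966!) = 20

Legendre's formula: v_p(n!) = Σ_{k ≥ 1} ⌊n / p^k⌋. For p = 47, n = 966, the terms are:
  ⌊966/47^1⌋ = ⌊966/47⌋ = 20
(the next term ⌊966/47^2⌋ = 0, terminating the sum). Summing: v_47(966!) = 20 = 20.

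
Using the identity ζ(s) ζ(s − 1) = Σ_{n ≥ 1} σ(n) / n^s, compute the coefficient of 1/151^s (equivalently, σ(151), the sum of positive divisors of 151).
σ(151) = 152

In the product (Σ m^0/m^s)(Σ k / k^s) = Σ (Σ_{d | n} d) / n^s, the coefficient of 1/n^s is σ(n) = Σ_{d | n} d. For n = 151, divisors are [1, 151]; summing: σ(151) = 152.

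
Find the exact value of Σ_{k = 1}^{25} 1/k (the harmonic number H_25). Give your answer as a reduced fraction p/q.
H_25 = 34052522467/8923714800

Direct summation: H_25 = 1 + 1/2 + ... + 1/25. The least common denominator is lcm(1, ..., 25) = 26771144400; over this denominator the numerator is 26771144400 + 13385572200 + 8923714800 + 6692786100 + 5354228880 + 4461857400 + 3824449200 + 3346393050 + 2974571600 + 2677114440 + 2433740400 + 2230928700 + 2059318800 + 1912224600 + 1784742960 + 1673196525 + 1574773200 + 1487285800 + 1409007600 + 1338557220 + 1274816400 + 1216870200 + 1163962800 + 1115464350 + 1070845776 = 102157567401, so H_25 = 102157567401/26771144400; reducing by gcd(102157567401, 26771144400) = 3 gives 34052522467/8923714800 ≈ 3.81596. (The PNT-adjacent estimate ln(25) + γ ≈ 3.79609 matches within O(1/n).)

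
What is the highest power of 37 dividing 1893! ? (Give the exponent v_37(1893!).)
v_37(1893!) = 52

Legendre's formula: v_p(n!) = Σ_{k ≥ 1} ⌊n / p^k⌋. For p = 37, n = 1893, the terms are:
  ⌊1893/37^1⌋ = ⌊1893/37⌋ = 51
  ⌊1893/37^2⌋ = ⌊1893/1369⌋ = 1
(the next term ⌊1893/37^3⌋ = 0, terminating the sum). Summing: v_37(1893!) = 51 + 1 = 52.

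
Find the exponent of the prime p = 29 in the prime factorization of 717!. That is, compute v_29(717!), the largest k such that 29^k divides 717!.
v_29(717!) = 24

Legendre's formula: v_p(n!) = Σ_{k ≥ 1} ⌊n / p^k⌋. For p = 29, n = 717, the terms are:
  ⌊717/29^1⌋ = ⌊717/29⌋ = 24
(the next term ⌊717/29^2⌋ = 0, terminating the sum). Summing: v_29(717!) = 24 = 24.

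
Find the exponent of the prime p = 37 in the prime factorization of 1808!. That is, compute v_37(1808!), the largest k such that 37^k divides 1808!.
v_37(1808!) = 49

Legendre's formula: v_p(n!) = Σ_{k ≥ 1} ⌊n / p^k⌋. For p = 37, n = 1808, the terms are:
  ⌊1808/37^1⌋ = ⌊1808/37⌋ = 48
  ⌊1808/37^2⌋ = ⌊1808/1369⌋ = 1
(the next term ⌊1808/37^3⌋ = 0, terminating the sum). Summing: v_37(1808!) = 48 + 1 = 49.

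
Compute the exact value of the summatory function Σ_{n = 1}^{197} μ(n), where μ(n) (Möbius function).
Σ_{n ≤ 197} μ(n) = -7

Compute μ(n) for each 1 ≤ n ≤ 197: μ(1) = 1, μ(2) = -1, μ(3) = -1, μ(4) = 0, μ(5) = -1, μ(6) = 1, μ(7) = -1, μ(8) = 0, μ(9) = 0, μ(10) = 1, μ(11) = -1, μ(12) = 0, μ(13) = -1, μ(14) = 1, μ(15) = 1, μ(16) = 0, μ(17) = -1, μ(18) = 0, μ(19) = -1, μ(20) = 0, μ(21) = 1, μ(22) = 1, μ(23) = -1, μ(24) = 0, μ(25) = 0, μ(26) = 1, μ(27) = 0, μ(28) = 0, μ(29) = -1, μ(30) = -1, μ(31) = -1, μ(32) = 0, μ(33) = 1, μ(34) = 1, μ(35) = 1, μ(36) = 0, μ(37) = -1, μ(38) = 1, μ(39) = 1, μ(40) = 0, μ(41) = -1, μ(42) = -1, μ(43) = -1, μ(44) = 0, μ(45) = 0, μ(46) = 1, μ(47) = -1, μ(48) = 0, μ(49) = 0, μ(50) = 0, μ(51) = 1, μ(52) = 0, μ(53) = -1, μ(54) = 0, μ(55) = 1, μ(56) = 0, μ(57) = 1, μ(58) = 1, μ(59) = -1, μ(60) = 0, μ(61) = -1, μ(62) = 1, μ(63) = 0, μ(64) = 0, μ(65) = 1, μ(66) = -1, μ(67) = -1, μ(68) = 0, μ(69) = 1, μ(70) = -1, μ(71) = -1, μ(72) = 0, μ(73) = -1, μ(74) = 1, μ(75) = 0, μ(76) = 0, μ(77) = 1, μ(78) = -1, μ(79) = -1, μ(80) = 0, μ(81) = 0, μ(82) = 1, μ(83) = -1, μ(84) = 0, μ(85) = 1, μ(86) = 1, μ(87) = 1, μ(88) = 0, μ(89) = -1, μ(90) = 0, μ(91) = 1, μ(92) = 0, μ(93) = 1, μ(94) = 1, μ(95) = 1, μ(96) = 0, μ(97) = -1, μ(98) = 0, μ(99) = 0, μ(100) = 0, μ(101) = -1, μ(102) = -1, μ(103) = -1, μ(104) = 0, μ(105) = -1, μ(106) = 1, μ(107) = -1, μ(108) = 0, μ(109) = -1, μ(110) = -1, μ(111) = 1, μ(112) = 0, μ(113) = -1, μ(114) = -1, μ(115) = 1, μ(116) = 0, μ(117) = 0, μ(118) = 1, μ(119) = 1, μ(120) = 0, μ(121) = 0, μ(122) = 1, μ(123) = 1, μ(124) = 0, μ(125) = 0, μ(126) = 0, μ(127) = -1, μ(128) = 0, μ(129) = 1, μ(130) = -1, μ(131) = -1, μ(132) = 0, μ(133) = 1, μ(134) = 1, μ(135) = 0, μ(136) = 0, μ(137) = -1, μ(138) = -1, μ(139) = -1, μ(140) = 0, μ(141) = 1, μ(142) = 1, μ(143) = 1, μ(144) = 0, μ(145) = 1, μ(146) = 1, μ(147) = 0, μ(148) = 0, μ(149) = -1, μ(150) = 0, μ(151) = -1, μ(152) = 0, μ(153) = 0, μ(154) = -1, μ(155) = 1, μ(156) = 0, μ(157) = -1, μ(158) = 1, μ(159) = 1, μ(160) = 0, μ(161) = 1, μ(162) = 0, μ(163) = -1, μ(164) = 0, μ(165) = -1, μ(166) = 1, μ(167) = -1, μ(168) = 0, μ(169) = 0, μ(170) = -1, μ(171) = 0, μ(172) = 0, μ(173) = -1, μ(174) = -1, μ(175) = 0, μ(176) = 0, μ(177) = 1, μ(178) = 1, μ(179) = -1, μ(180) = 0, μ(181) = -1, μ(182) = -1, μ(183) = 1, μ(184) = 0, μ(185) = 1, μ(186) = -1, μ(187) = 1, μ(188) = 0, μ(189) = 0, μ(190) = -1, μ(191) = -1, μ(192) = 0, μ(193) = -1, μ(194) = 1, μ(195) = -1, μ(196) = 0, μ(197) = -1. Summing all 197 values: -7. (Mertens function M(x) = Σ_{n ≤ x} μ(n); on average M(x) should be small (PNT ⟺ M(x) = o(x)).)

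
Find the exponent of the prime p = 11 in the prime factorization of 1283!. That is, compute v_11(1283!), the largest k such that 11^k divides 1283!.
v_11(1283!) = 126

Legendre's formula: v_p(n!) = Σ_{k ≥ 1} ⌊n / p^k⌋. For p = 11, n = 1283, the terms are:
  ⌊1283/11^1⌋ = ⌊1283/11⌋ = 116
  ⌊1283/11^2⌋ = ⌊1283/121⌋ = 10
(the next term ⌊1283/11^3⌋ = 0, terminating the sum). Summing: v_11(1283!) = 116 + 10 = 126.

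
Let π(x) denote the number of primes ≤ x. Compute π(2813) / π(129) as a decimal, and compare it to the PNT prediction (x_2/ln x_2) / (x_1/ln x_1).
π(2813)/π(129) = 409/31 ≈ 13.1935;  PNT prediction ≈ 13.3435.

π(129) = 31 and π(2813) = 409, so π(2813)/π(129) ≈ 13.1935. The PNT-predicted ratio is (2813/ln(2813)) / (129/ln(129)) ≈ 13.3435. The two agree to within a few percent, as expected.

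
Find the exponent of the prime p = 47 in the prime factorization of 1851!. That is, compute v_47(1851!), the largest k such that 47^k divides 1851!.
v_47(1851!) = 39

Legendre's formula: v_p(n!) = Σ_{k ≥ 1} ⌊n / p^k⌋. For p = 47, n = 1851, the terms are:
  ⌊1851/47^1⌋ = ⌊1851/47⌋ = 39
(the next term ⌊1851/47^2⌋ = 0, terminating the sum). Summing: v_47(1851!) = 39 = 39.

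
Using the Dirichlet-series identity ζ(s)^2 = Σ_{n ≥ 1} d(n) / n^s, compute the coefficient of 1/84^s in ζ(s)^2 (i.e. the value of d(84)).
d(84) = 12

ζ(s)^2 = (Σ 1/m^s)(Σ 1/k^s). The coefficient of 1/n^s in the product is the number of ordered pairs (m, k) with mk = n, which equals d(n). For n = 84, divisors are [1, 2, 3, 4, 6, 7, 12, 14, 21, 28, 42, 84], so d(84) = 12.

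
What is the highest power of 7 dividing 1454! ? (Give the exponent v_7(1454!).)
v_7(1454!) = 240

Legendre's formula: v_p(n!) = Σ_{k ≥ 1} ⌊n / p^k⌋. For p = 7, n = 1454, the terms are:
  ⌊1454/7^1⌋ = ⌊1454/7⌋ = 207
  ⌊1454/7^2⌋ = ⌊1454/49⌋ = 29
  ⌊1454/7^3⌋ = ⌊1454/343⌋ = 4
(the next term ⌊1454/7^4⌋ = 0, terminating the sum). Summing: v_7(1454!) = 207 + 29 + 4 = 240.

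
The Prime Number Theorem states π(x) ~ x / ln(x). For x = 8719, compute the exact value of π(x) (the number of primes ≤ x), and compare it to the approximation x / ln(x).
π(8719) = 1087;  x/ln(x) ≈ 960.96;  relative error ≈ 11.60%.

Directly count primes up to 8719: π(8719) = 1087. The PNT approximation gives 8719/ln(8719) ≈ 8719/9.07326 ≈ 960.96. Relative error (π(x) − x/ln(x)) / π(x) ≈ 11.60%; the approximation is known to undercount slightly (Li(x) is a better estimate).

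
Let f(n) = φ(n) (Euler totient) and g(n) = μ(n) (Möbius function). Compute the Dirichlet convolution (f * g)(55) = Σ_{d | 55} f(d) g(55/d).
(φ * μ)(55) = 27

Divisors of 55: [1, 5, 11, 55]. For each d | 55:
  d = 1: φ(1) · μ(55/1) = 1 · 1 = 1
  d = 5: φ(5) · μ(55/5) = 4 · -1 = -4
  d = 11: φ(11) · μ(55/11) = 10 · -1 = -10
  d = 55: φ(55) · μ(55/55) = 40 · 1 = 40
Summing: (φ * μ)(55) = 1 + -4 + -10 + 40 = 27.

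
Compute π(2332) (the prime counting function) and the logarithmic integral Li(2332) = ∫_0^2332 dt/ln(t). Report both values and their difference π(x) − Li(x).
π(2332) = 344;  Li(2332) ≈ 358.04;  π(x) − Li(x) ≈ -14.04.

Direct count of primes ≤ 2332 gives π(2332) = 344. Numerical evaluation of the logarithmic integral gives Li(2332) ≈ 358.04. The difference π(x) − Li(x) ≈ -14.04 is typically negative for small/moderate x (Li(x) overestimates), though Littlewood's theorem shows this sign changes infinitely often.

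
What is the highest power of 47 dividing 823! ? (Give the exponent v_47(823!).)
v_47(823!) = 17

Legendre's formula: v_p(n!) = Σ_{k ≥ 1} ⌊n / p^k⌋. For p = 47, n = 823, the terms are:
  ⌊823/47^1⌋ = ⌊823/47⌋ = 17
(the next term ⌊823/47^2⌋ = 0, terminating the sum). Summing: v_47(823!) = 17 = 17.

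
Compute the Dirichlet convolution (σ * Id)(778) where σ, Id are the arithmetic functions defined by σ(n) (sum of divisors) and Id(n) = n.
(σ * Id)(778) = 3895

Divisors of 778: [1, 2, 389, 778]. For each d | 778:
  d = 1: σ(1) · Id(778/1) = 1 · 778 = 778
  d = 2: σ(2) · Id(778/2) = 3 · 389 = 1167
  d = 389: σ(389) · Id(778/389) = 390 · 2 = 780
  d = 778: σ(778) · Id(778/778) = 1170 · 1 = 1170
Summing: (σ * Id)(778) = 778 + 1167 + 780 + 1170 = 3895.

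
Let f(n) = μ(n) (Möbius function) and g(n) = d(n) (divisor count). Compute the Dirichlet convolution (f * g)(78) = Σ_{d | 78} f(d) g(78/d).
(μ * d)(78) = 1

Divisors of 78: [1, 2, 3, 6, 13, 26, 39, 78]. For each d | 78:
  d = 1: μ(1) · d(78/1) = 1 · 8 = 8
  d = 2: μ(2) · d(78/2) = -1 · 4 = -4
  d = 3: μ(3) · d(78/3) = -1 · 4 = -4
  d = 6: μ(6) · d(78/6) = 1 · 2 = 2
  d = 13: μ(13) · d(78/13) = -1 · 4 = -4
  d = 26: μ(26) · d(78/26) = 1 · 2 = 2
  d = 39: μ(39) · d(78/39) = 1 · 2 = 2
  d = 78: μ(78) · d(78/78) = -1 · 1 = -1
Summing: (μ * d)(78) = 8 + -4 + -4 + 2 + -4 + 2 + 2 + -1 = 1.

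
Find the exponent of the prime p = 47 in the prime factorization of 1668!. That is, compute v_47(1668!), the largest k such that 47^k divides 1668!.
v_47(1668!) = 35

Legendre's formula: v_p(n!) = Σ_{k ≥ 1} ⌊n / p^k⌋. For p = 47, n = 1668, the terms are:
  ⌊1668/47^1⌋ = ⌊1668/47⌋ = 35
(the next term ⌊1668/47^2⌋ = 0, terminating the sum). Summing: v_47(1668!) = 35 = 35.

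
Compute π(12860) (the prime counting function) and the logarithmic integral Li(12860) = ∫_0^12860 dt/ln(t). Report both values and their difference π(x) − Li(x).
π(12860) = 1532;  Li(12860) ≈ 1552.32;  π(x) − Li(x) ≈ -20.32.

Direct count of primes ≤ 12860 gives π(12860) = 1532. Numerical evaluation of the logarithmic integral gives Li(12860) ≈ 1552.32. The difference π(x) − Li(x) ≈ -20.32 is typically negative for small/moderate x (Li(x) overestimates), though Littlewood's theorem shows this sign changes infinitely often.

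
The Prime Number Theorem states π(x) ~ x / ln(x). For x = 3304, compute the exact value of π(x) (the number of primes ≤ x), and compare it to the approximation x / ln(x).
π(3304) = 464;  x/ln(x) ≈ 407.76;  relative error ≈ 12.12%.

Directly count primes up to 3304: π(3304) = 464. The PNT approximation gives 3304/ln(3304) ≈ 3304/8.10289 ≈ 407.76. Relative error (π(x) − x/ln(x)) / π(x) ≈ 12.12%; the approximation is known to undercount slightly (Li(x) is a better estimate).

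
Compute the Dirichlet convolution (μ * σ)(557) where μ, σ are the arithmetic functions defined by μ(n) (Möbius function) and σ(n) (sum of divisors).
(μ * σ)(557) = 557

Divisors of 557: [1, 557]. For each d | 557:
  d = 1: μ(1) · σ(557/1) = 1 · 558 = 558
  d = 557: μ(557) · σ(557/557) = -1 · 1 = -1
Summing: (μ * σ)(557) = 558 + -1 = 557.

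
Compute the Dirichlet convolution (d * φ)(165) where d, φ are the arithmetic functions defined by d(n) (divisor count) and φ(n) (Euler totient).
(d * φ)(165) = 288

Divisors of 165: [1, 3, 5, 11, 15, 33, 55, 165]. For each d | 165:
  d = 1: d(1) · φ(165/1) = 1 · 80 = 80
  d = 3: d(3) · φ(165/3) = 2 · 40 = 80
  d = 5: d(5) · φ(165/5) = 2 · 20 = 40
  d = 11: d(11) · φ(165/11) = 2 · 8 = 16
  d = 15: d(15) · φ(165/15) = 4 · 10 = 40
  d = 33: d(33) · φ(165/33) = 4 · 4 = 16
  d = 55: d(55) · φ(165/55) = 4 · 2 = 8
  d = 165: d(165) · φ(165/165) = 8 · 1 = 8
Summing: (d * φ)(165) = 80 + 80 + 40 + 16 + 40 + 16 + 8 + 8 = 288.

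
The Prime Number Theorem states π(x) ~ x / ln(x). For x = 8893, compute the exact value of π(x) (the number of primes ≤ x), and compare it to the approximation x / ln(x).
π(8893) = 1108;  x/ln(x) ≈ 978.00;  relative error ≈ 11.73%.

Directly count primes up to 8893: π(8893) = 1108. The PNT approximation gives 8893/ln(8893) ≈ 8893/9.09302 ≈ 978.00. Relative error (π(x) − x/ln(x)) / π(x) ≈ 11.73%; the approximation is known to undercount slightly (Li(x) is a better estimate).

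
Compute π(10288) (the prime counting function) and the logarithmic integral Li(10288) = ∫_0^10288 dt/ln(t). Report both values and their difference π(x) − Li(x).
π(10288) = 1261;  Li(10288) ≈ 1277.36;  π(x) − Li(x) ≈ -16.36.

Direct count of primes ≤ 10288 gives π(10288) = 1261. Numerical evaluation of the logarithmic integral gives Li(10288) ≈ 1277.36. The difference π(x) − Li(x) ≈ -16.36 is typically negative for small/moderate x (Li(x) overestimates), though Littlewood's theorem shows this sign changes infinitely often.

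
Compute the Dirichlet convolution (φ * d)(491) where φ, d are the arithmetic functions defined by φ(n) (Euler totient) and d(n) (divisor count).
(φ * d)(491) = 492

Divisors of 491: [1, 491]. For each d | 491:
  d = 1: φ(1) · d(491/1) = 1 · 2 = 2
  d = 491: φ(491) · d(491/491) = 490 · 1 = 490
Summing: (φ * d)(491) = 2 + 490 = 492.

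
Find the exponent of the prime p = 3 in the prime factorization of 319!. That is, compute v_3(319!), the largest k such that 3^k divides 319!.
v_3(319!) = 156

Legendre's formula: v_p(n!) = Σ_{k ≥ 1} ⌊n / p^k⌋. For p = 3, n = 319, the terms are:
  ⌊319/3^1⌋ = ⌊319/3⌋ = 106
  ⌊319/3^2⌋ = ⌊319/9⌋ = 35
  ⌊319/3^3⌋ = ⌊319/27⌋ = 11
  ⌊319/3^4⌋ = ⌊319/81⌋ = 3
  ⌊319/3^5⌋ = ⌊319/243⌋ = 1
(the next term ⌊319/3^6⌋ = 0, terminating the sum). Summing: v_3(319!) = 106 + 35 + 11 + 3 + 1 = 156.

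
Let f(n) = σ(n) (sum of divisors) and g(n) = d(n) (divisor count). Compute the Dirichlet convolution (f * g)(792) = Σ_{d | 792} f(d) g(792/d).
(σ * d)(792) = 14112

Divisors of 792: [1, 2, 3, 4, 6, 8, 9, 11, 12, 18, 22, 24, 33, 36, 44, 66, 72, 88, 99, 132, 198, 264, 396, 792]. For each d | 792:
  d = 1: σ(1) · d(792/1) = 1 · 24 = 24
  d = 2: σ(2) · d(792/2) = 3 · 18 = 54
  d = 3: σ(3) · d(792/3) = 4 · 16 = 64
  d = 4: σ(4) · d(792/4) = 7 · 12 = 84
  d = 6: σ(6) · d(792/6) = 12 · 12 = 144
  d = 8: σ(8) · d(792/8) = 15 · 6 = 90
  d = 9: σ(9) · d(792/9) = 13 · 8 = 104
  d = 11: σ(11) · d(792/11) = 12 · 12 = 144
  d = 12: σ(12) · d(792/12) = 28 · 8 = 224
  d = 18: σ(18) · d(792/18) = 39 · 6 = 234
  d = 22: σ(22) · d(792/22) = 36 · 9 = 324
  d = 24: σ(24) · d(792/24) = 60 · 4 = 240
  d = 33: σ(33) · d(792/33) = 48 · 8 = 384
  d = 36: σ(36) · d(792/36) = 91 · 4 = 364
  d = 44: σ(44) · d(792/44) = 84 · 6 = 504
  d = 66: σ(66) · d(792/66) = 144 · 6 = 864
  d = 72: σ(72) · d(792/72) = 195 · 2 = 390
  d = 88: σ(88) · d(792/88) = 180 · 3 = 540
  d = 99: σ(99) · d(792/99) = 156 · 4 = 624
  d = 132: σ(132) · d(792/132) = 336 · 4 = 1344
  d = 198: σ(198) · d(792/198) = 468 · 3 = 1404
  d = 264: σ(264) · d(792/264) = 720 · 2 = 1440
  d = 396: σ(396) · d(792/396) = 1092 · 2 = 2184
  d = 792: σ(792) · d(792/792) = 2340 · 1 = 2340
Summing: (σ * d)(792) = 24 + 54 + 64 + 84 + 144 + 90 + 104 + 144 + 224 + 234 + 324 + 240 + 384 + 364 + 504 + 864 + 390 + 540 + 624 + 1344 + 1404 + 1440 + 2184 + 2340 = 14112.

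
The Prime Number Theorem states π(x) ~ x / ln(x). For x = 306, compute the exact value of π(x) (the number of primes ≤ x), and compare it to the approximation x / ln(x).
π(306) = 62;  x/ln(x) ≈ 53.46;  relative error ≈ 13.77%.

Directly count primes up to 306: π(306) = 62. The PNT approximation gives 306/ln(306) ≈ 306/5.72359 ≈ 53.46. Relative error (π(x) − x/ln(x)) / π(x) ≈ 13.77%; the approximation is known to undercount slightly (Li(x) is a better estimate).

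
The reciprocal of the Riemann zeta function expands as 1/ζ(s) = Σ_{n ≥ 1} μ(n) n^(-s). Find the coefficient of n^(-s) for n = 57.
μ(57) = 1

Factor n = 57 = 3 · 19. μ(n) = 0 if any exponent ≥ 2 (not squarefree); otherwise μ(n) = (−1)^{ω(n)} where ω(n) is the number of distinct prime factors. Applying: μ(57) = 1.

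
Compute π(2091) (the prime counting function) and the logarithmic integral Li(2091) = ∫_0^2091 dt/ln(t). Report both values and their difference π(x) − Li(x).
π(2091) = 316;  Li(2091) ≈ 326.75;  π(x) − Li(x) ≈ -10.75.

Direct count of primes ≤ 2091 gives π(2091) = 316. Numerical evaluation of the logarithmic integral gives Li(2091) ≈ 326.75. The difference π(x) − Li(x) ≈ -10.75 is typically negative for small/moderate x (Li(x) overestimates), though Littlewood's theorem shows this sign changes infinitely often.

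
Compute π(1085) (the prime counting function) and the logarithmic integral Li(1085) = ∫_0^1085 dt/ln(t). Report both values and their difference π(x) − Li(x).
π(1085) = 180;  Li(1085) ≈ 189.84;  π(x) − Li(x) ≈ -9.84.

Direct count of primes ≤ 1085 gives π(1085) = 180. Numerical evaluation of the logarithmic integral gives Li(1085) ≈ 189.84. The difference π(x) − Li(x) ≈ -9.84 is typically negative for small/moderate x (Li(x) overestimates), though Littlewood's theorem shows this sign changes infinitely often.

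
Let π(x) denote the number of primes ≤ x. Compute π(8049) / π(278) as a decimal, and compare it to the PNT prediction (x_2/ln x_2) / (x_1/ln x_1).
π(8049)/π(278) = 1011/59 ≈ 17.1356;  PNT prediction ≈ 18.1177.

π(278) = 59 and π(8049) = 1011, so π(8049)/π(278) ≈ 17.1356. The PNT-predicted ratio is (8049/ln(8049)) / (278/ln(278)) ≈ 18.1177. The two agree to within a few percent, as expected.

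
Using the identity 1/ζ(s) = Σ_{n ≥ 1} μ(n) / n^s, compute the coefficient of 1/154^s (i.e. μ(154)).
μ(154) = -1

Factor n = 154 = 2 · 7 · 11. μ(n) = 0 if any exponent ≥ 2 (not squarefree); otherwise μ(n) = (−1)^{ω(n)} where ω(n) is the number of distinct prime factors. Applying: μ(154) = -1.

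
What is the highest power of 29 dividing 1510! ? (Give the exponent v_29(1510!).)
v_29(1510!) = 53

Legendre's formula: v_p(n!) = Σ_{k ≥ 1} ⌊n / p^k⌋. For p = 29, n = 1510, the terms are:
  ⌊1510/29^1⌋ = ⌊1510/29⌋ = 52
  ⌊1510/29^2⌋ = ⌊1510/841⌋ = 1
(the next term ⌊1510/29^3⌋ = 0, terminating the sum). Summing: v_29(1510!) = 52 + 1 = 53.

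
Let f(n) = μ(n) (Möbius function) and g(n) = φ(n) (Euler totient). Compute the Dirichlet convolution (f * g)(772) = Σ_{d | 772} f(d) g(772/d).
(μ * φ)(772) = 191

Divisors of 772: [1, 2, 4, 193, 386, 772]. For each d | 772:
  d = 1: μ(1) · φ(772/1) = 1 · 384 = 384
  d = 2: μ(2) · φ(772/2) = -1 · 192 = -192
  d = 4: μ(4) · φ(772/4) = 0 · 192 = 0
  d = 193: μ(193) · φ(772/193) = -1 · 2 = -2
  d = 386: μ(386) · φ(772/386) = 1 · 1 = 1
  d = 772: μ(772) · φ(772/772) = 0 · 1 = 0
Summing: (μ * φ)(772) = 384 + -192 + 0 + -2 + 1 + 0 = 191.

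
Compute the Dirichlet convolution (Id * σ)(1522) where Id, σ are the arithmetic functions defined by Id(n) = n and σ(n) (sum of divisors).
(Id * σ)(1522) = 7615

Divisors of 1522: [1, 2, 761, 1522]. For each d | 1522:
  d = 1: Id(1) · σ(1522/1) = 1 · 2286 = 2286
  d = 2: Id(2) · σ(1522/2) = 2 · 762 = 1524
  d = 761: Id(761) · σ(1522/761) = 761 · 3 = 2283
  d = 1522: Id(1522) · σ(1522/1522) = 1522 · 1 = 1522
Summing: (Id * σ)(1522) = 2286 + 1524 + 2283 + 1522 = 7615.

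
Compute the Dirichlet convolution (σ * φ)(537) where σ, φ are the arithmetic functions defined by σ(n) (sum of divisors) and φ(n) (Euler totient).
(σ * φ)(537) = 2148

Divisors of 537: [1, 3, 179, 537]. For each d | 537:
  d = 1: σ(1) · φ(537/1) = 1 · 356 = 356
  d = 3: σ(3) · φ(537/3) = 4 · 178 = 712
  d = 179: σ(179) · φ(537/179) = 180 · 2 = 360
  d = 537: σ(537) · φ(537/537) = 720 · 1 = 720
Summing: (σ * φ)(537) = 356 + 712 + 360 + 720 = 2148.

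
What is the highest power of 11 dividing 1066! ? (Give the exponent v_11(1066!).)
v_11(1066!) = 104

Legendre's formula: v_p(n!) = Σ_{k ≥ 1} ⌊n / p^k⌋. For p = 11, n = 1066, the terms are:
  ⌊1066/11^1⌋ = ⌊1066/11⌋ = 96
  ⌊1066/11^2⌋ = ⌊1066/121⌋ = 8
(the next term ⌊1066/11^3⌋ = 0, terminating the sum). Summing: v_11(1066!) = 96 + 8 = 104.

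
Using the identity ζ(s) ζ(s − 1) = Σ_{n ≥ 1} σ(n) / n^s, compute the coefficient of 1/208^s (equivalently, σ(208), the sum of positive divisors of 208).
σ(208) = 434

In the product (Σ m^0/m^s)(Σ k / k^s) = Σ (Σ_{d | n} d) / n^s, the coefficient of 1/n^s is σ(n) = Σ_{d | n} d. For n = 208, divisors are [1, 2, 4, 8, 13, 16, 26, 52, 104, 208]; summing: σ(208) = 434.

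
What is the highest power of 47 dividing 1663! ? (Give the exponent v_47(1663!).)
v_47(1663!) = 35

Legendre's formula: v_p(n!) = Σ_{k ≥ 1} ⌊n / p^k⌋. For p = 47, n = 1663, the terms are:
  ⌊1663/47^1⌋ = ⌊1663/47⌋ = 35
(the next term ⌊1663/47^2⌋ = 0, terminating the sum). Summing: v_47(1663!) = 35 = 35.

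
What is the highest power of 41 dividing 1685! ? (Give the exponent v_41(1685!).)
v_41(1685!) = 42

Legendre's formula: v_p(n!) = Σ_{k ≥ 1} ⌊n / p^k⌋. For p = 41, n = 1685, the terms are:
  ⌊1685/41^1⌋ = ⌊1685/41⌋ = 41
  ⌊1685/41^2⌋ = ⌊1685/1681⌋ = 1
(the next term ⌊1685/41^3⌋ = 0, terminating the sum). Summing: v_41(1685!) = 41 + 1 = 42.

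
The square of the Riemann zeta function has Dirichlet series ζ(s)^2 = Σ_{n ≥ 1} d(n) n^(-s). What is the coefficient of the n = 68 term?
d(68) = 6

ζ(s)^2 = (Σ 1/m^s)(Σ 1/k^s). The coefficient of 1/n^s in the product is the number of ordered pairs (m, k) with mk = n, which equals d(n). For n = 68, divisors are [1, 2, 4, 17, 34, 68], so d(68) = 6.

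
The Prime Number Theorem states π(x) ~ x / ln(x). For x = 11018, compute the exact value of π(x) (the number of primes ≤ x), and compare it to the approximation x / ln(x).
π(11018) = 1336;  x/ln(x) ≈ 1183.80;  relative error ≈ 11.39%.

Directly count primes up to 11018: π(11018) = 1336. The PNT approximation gives 11018/ln(11018) ≈ 11018/9.30729 ≈ 1183.80. Relative error (π(x) − x/ln(x)) / π(x) ≈ 11.39%; the approximation is known to undercount slightly (Li(x) is a better estimate).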